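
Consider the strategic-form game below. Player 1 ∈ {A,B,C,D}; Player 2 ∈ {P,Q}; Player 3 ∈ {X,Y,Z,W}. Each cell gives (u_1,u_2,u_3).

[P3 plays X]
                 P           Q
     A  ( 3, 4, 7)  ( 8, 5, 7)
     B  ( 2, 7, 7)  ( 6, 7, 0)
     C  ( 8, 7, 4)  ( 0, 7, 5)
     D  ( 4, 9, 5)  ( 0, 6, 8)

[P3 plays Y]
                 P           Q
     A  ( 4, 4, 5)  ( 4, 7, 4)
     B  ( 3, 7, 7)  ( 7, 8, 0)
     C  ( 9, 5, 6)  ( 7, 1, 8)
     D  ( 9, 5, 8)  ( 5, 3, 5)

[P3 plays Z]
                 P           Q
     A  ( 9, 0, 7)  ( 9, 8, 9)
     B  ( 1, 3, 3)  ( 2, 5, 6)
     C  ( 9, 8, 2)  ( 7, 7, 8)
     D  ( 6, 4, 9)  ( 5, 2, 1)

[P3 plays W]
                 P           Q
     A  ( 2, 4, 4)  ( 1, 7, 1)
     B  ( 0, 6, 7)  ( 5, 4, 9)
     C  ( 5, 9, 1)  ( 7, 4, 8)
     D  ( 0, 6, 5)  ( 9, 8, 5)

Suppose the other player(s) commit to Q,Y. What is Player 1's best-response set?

u_1(A vs Q,Y) = 4
u_1(B vs Q,Y) = 7
u_1(C vs Q,Y) = 7
u_1(D vs Q,Y) = 5
max payoff 7 at {B,C}

P1 best: {B,C}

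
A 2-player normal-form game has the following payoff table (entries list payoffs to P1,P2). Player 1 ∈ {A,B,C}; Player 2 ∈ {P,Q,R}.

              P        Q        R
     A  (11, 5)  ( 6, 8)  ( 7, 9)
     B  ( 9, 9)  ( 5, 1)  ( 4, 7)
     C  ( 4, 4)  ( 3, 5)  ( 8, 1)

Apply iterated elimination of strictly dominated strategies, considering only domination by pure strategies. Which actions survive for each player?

IESDS → P1:{A,C} P2:{Q,R}

P1 drop B (A beats it: P:11>9 Q:6>5 R:7>4)
P2 drop P (Q beats it: A:8>5 C:5>4)
P1→{A,C} P2→{Q,R}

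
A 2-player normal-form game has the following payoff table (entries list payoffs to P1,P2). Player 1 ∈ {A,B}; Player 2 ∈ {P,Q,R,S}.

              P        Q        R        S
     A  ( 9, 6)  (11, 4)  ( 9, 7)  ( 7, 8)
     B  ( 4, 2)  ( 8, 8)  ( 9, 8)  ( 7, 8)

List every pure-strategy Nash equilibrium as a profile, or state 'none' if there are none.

Nash profiles: (A,S), (B,R), (B,S)

(A,P): not NE [P2→S gives 8>6]
(A,Q): not NE [P2→S gives 8>4]
(A,R): not NE [P2→S gives 8>7]
(A,S): NE
(B,P): not NE [P1→A gives 9>4; P2→S gives 8>2]
(B,Q): not NE [P1→A gives 11>8]
(B,R): NE
(B,S): NE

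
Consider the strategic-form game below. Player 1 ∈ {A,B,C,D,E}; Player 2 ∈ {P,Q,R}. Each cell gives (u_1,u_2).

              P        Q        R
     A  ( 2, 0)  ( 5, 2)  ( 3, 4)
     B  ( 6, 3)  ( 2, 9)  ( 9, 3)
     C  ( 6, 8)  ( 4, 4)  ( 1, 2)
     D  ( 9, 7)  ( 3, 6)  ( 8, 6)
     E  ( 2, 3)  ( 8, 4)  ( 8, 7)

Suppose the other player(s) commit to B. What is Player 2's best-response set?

u_2(P vs B) = 3
u_2(Q vs B) = 9
u_2(R vs B) = 3
max payoff 9 at {Q}

BR_2 = {Q}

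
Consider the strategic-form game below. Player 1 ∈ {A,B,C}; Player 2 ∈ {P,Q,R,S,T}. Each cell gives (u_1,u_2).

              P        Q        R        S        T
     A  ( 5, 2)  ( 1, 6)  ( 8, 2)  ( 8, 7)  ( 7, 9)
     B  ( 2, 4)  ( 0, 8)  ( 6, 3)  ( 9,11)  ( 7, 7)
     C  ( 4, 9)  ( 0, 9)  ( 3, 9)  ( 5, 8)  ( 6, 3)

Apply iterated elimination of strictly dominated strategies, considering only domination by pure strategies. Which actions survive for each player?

Survivors P1:{A,B} P2:{S,T}

P1 drop C (A beats it: P:5>4 Q:1>0 R:8>3 S:8>5 T:7>6)
P2 drop P (Q beats it: A:6>2 B:8>4)
P2 drop Q (S beats it: A:7>6 B:11>8)
P2 drop R (S beats it: A:7>2 B:11>3)
P1→{A,B} P2→{S,T}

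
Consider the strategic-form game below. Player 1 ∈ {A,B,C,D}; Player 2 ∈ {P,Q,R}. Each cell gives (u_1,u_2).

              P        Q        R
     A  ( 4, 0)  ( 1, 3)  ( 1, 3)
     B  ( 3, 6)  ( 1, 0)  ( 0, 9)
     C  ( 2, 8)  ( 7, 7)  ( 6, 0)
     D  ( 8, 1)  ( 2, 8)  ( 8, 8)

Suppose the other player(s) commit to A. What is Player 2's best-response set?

P2 best: {Q,R}

u_2(P vs A) = 0
u_2(Q vs A) = 3
u_2(R vs A) = 3
max payoff 3 at {Q,R}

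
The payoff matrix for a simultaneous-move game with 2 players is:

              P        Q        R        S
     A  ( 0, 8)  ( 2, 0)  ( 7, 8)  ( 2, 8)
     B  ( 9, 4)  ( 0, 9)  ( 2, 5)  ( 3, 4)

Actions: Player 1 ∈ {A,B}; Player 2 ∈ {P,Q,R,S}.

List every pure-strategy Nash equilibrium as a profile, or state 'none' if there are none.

NE set: (A,R)

(A,P): not NE [P1→B gives 9>0]
(A,Q): not NE [P2→S gives 8>0]
(A,R): NE
(A,S): not NE [P1→B gives 3>2]
(B,P): not NE [P2→Q gives 9>4]
(B,Q): not NE [P1→A gives 2>0]
(B,R): not NE [P1→A gives 7>2; P2→Q gives 9>5]
(B,S): not NE [P2→Q gives 9>4]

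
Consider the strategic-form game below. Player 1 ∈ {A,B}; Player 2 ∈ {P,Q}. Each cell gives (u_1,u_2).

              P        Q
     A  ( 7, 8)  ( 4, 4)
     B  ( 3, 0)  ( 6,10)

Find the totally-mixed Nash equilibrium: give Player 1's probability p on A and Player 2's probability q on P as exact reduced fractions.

P1 indiff ⇒ q·7+(1-q)·4 = q·3+(1-q)·6 ⇒ q(4) = (1-q)(2) ⇒ q = 1/3
P2 indiff ⇒ p·8+(1-p)·0 = p·4+(1-p)·10 ⇒ p(4) = (1-p)(10) ⇒ p = 5/7

P1 mixes 5/7 on A; P2 mixes 1/3 on P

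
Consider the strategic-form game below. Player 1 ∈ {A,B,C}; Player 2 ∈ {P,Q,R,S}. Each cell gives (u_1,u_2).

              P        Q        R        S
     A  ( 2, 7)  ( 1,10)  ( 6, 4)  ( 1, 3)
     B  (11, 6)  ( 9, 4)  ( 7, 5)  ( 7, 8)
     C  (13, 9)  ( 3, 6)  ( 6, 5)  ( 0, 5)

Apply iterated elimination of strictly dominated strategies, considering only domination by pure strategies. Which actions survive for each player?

P1 drop A (B beats it: P:11>2 Q:9>1 R:7>6 S:7>1)
P2 drop Q (P beats it: B:6>4 C:9>6)
P2 drop R (P beats it: B:6>5 C:9>5)
P1→{B,C} P2→{P,S}

Remaining: P1:{B,C} P2:{P,S}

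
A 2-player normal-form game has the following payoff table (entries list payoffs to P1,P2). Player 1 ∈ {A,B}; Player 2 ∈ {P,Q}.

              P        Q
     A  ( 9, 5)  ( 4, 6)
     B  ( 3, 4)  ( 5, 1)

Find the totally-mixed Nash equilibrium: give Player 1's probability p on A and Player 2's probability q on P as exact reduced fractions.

P1 indiff ⇒ q·9+(1-q)·4 = q·3+(1-q)·5 ⇒ q(6) = (1-q)(1) ⇒ q = 1/7
P2 indiff ⇒ p·5+(1-p)·4 = p·6+(1-p)·1 ⇒ p(-1) = (1-p)(-3) ⇒ p = 3/4

P1 mixes 3/4 on A; P2 mixes 1/7 on P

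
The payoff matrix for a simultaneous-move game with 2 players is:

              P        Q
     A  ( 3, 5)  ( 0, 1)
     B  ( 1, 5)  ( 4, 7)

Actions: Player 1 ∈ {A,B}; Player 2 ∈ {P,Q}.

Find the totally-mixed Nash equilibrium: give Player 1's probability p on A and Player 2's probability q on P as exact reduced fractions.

P1 indiff ⇒ q·3+(1-q)·0 = q·1+(1-q)·4 ⇒ q(2) = (1-q)(4) ⇒ q = 2/3
P2 indiff ⇒ p·5+(1-p)·5 = p·1+(1-p)·7 ⇒ p(4) = (1-p)(2) ⇒ p = 1/3

(p,q) = (1/3, 2/3)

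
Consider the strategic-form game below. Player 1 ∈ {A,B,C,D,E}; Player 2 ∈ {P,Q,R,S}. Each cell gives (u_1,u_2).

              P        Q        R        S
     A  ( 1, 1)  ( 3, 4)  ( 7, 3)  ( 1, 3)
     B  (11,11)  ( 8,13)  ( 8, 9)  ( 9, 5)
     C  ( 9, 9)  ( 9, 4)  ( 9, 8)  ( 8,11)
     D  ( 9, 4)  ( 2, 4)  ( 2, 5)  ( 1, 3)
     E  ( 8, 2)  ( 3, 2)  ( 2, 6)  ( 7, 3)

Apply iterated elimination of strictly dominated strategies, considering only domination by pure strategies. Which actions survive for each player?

Survivors P1:{B,C} P2:{P,Q,S}

P1 drop A (B beats it: P:11>1 Q:8>3 R:8>7 S:9>1)
P1 drop D (B beats it: P:11>9 Q:8>2 R:8>2 S:9>1)
P1 drop E (B beats it: P:11>8 Q:8>3 R:8>2 S:9>7)
P2 drop R (P beats it: B:11>9 C:9>8)
P1→{B,C} P2→{P,Q,S}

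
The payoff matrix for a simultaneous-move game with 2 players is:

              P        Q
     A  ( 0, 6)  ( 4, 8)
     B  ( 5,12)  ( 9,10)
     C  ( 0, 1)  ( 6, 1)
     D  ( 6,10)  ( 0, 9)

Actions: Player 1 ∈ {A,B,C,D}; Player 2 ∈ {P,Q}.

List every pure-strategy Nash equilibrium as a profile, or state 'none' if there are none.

NE set: (D,P)

(A,P): not NE [P1→D gives 6>0; P2→Q gives 8>6]
(A,Q): not NE [P1→B gives 9>4]
(B,P): not NE [P1→D gives 6>5]
(B,Q): not NE [P2→P gives 12>10]
(C,P): not NE [P1→D gives 6>0]
(C,Q): not NE [P1→B gives 9>6]
(D,P): NE
(D,Q): not NE [P1→B gives 9>0; P2→P gives 10>9]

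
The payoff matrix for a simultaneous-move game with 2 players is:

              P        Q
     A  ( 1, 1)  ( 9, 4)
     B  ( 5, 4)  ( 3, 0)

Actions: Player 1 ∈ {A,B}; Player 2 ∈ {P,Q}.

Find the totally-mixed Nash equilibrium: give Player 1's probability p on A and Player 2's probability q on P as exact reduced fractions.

P1 indiff ⇒ q·1+(1-q)·9 = q·5+(1-q)·3 ⇒ q(-4) = (1-q)(-6) ⇒ q = 3/5
P2 indiff ⇒ p·1+(1-p)·4 = p·4+(1-p)·0 ⇒ p(-3) = (1-p)(-4) ⇒ p = 4/7

(p,q) = (4/7, 3/5)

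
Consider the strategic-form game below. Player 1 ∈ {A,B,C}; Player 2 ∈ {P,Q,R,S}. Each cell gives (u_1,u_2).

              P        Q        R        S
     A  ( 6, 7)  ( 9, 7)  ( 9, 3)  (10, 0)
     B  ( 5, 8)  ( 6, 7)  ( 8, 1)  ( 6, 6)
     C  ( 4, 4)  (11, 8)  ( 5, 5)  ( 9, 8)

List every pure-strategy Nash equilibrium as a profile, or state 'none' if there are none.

PSNE = {(A,P), (C,Q)}

(A,P): NE
(A,Q): not NE [P1→C gives 11>9]
(A,R): not NE [P2→Q gives 7>3]
(A,S): not NE [P2→Q gives 7>0]
(B,P): not NE [P1→A gives 6>5]
(B,Q): not NE [P1→C gives 11>6; P2→P gives 8>7]
(B,R): not NE [P1→A gives 9>8; P2→P gives 8>1]
(B,S): not NE [P1→A gives 10>6; P2→P gives 8>6]
(C,P): not NE [P1→A gives 6>4; P2→S gives 8>4]
(C,Q): NE
(C,R): not NE [P1→A gives 9>5; P2→S gives 8>5]
(C,S): not NE [P1→A gives 10>9]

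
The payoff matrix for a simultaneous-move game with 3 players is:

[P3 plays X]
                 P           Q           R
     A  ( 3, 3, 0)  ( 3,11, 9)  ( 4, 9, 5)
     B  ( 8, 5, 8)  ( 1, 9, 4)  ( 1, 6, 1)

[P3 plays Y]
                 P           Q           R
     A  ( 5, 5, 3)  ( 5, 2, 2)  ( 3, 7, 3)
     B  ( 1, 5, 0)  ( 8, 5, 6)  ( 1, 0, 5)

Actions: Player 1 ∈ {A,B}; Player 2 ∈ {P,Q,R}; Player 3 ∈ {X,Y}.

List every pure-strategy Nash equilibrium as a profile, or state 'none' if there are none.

NE set: (A,Q,X), (B,Q,Y)

(A,P,X): not NE [P1→B gives 8>3; P2→Q gives 11>3; P3→Y gives 3>0]
(A,P,Y): not NE [P2→R gives 7>5]
(A,Q,X): NE
(A,Q,Y): not NE [P1→B gives 8>5; P2→R gives 7>2; P3→X gives 9>2]
(A,R,X): not NE [P2→Q gives 11>9]
(A,R,Y): not NE [P3→X gives 5>3]
(B,P,X): not NE [P2→Q gives 9>5]
(B,P,Y): not NE [P1→A gives 5>1; P3→X gives 8>0]
(B,Q,X): not NE [P1→A gives 3>1; P3→Y gives 6>4]
(B,Q,Y): NE
(B,R,X): not NE [P1→A gives 4>1; P2→Q gives 9>6; P3→Y gives 5>1]
(B,R,Y): not NE [P1→A gives 3>1; P2→Q gives 5>0]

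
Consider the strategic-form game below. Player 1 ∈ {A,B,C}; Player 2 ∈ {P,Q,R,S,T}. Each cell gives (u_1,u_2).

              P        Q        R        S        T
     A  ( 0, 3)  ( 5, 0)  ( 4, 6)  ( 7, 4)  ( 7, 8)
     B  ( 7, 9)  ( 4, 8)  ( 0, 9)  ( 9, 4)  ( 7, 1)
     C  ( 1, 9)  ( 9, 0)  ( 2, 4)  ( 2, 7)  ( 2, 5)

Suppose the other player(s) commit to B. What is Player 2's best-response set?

u_2(P vs B) = 9
u_2(Q vs B) = 8
u_2(R vs B) = 9
u_2(S vs B) = 4
u_2(T vs B) = 1
max payoff 9 at {P,R}

argmax u_2 = {P,R}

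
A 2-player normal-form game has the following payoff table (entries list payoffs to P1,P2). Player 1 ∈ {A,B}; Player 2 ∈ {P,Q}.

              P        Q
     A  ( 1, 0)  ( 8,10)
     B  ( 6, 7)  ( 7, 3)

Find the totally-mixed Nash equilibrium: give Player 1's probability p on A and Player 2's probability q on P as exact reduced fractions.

p=2/7, q=1/6

P1 indiff ⇒ q·1+(1-q)·8 = q·6+(1-q)·7 ⇒ q(-5) = (1-q)(-1) ⇒ q = 1/6
P2 indiff ⇒ p·0+(1-p)·7 = p·10+(1-p)·3 ⇒ p(-10) = (1-p)(-4) ⇒ p = 2/7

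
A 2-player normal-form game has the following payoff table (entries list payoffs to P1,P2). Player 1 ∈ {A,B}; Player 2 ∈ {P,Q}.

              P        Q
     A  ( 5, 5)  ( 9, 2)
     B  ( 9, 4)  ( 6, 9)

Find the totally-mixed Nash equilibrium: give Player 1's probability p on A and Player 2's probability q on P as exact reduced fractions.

P1 mixes 5/8 on A; P2 mixes 3/7 on P

P1 indiff ⇒ q·5+(1-q)·9 = q·9+(1-q)·6 ⇒ q(-4) = (1-q)(-3) ⇒ q = 3/7
P2 indiff ⇒ p·5+(1-p)·4 = p·2+(1-p)·9 ⇒ p(3) = (1-p)(5) ⇒ p = 5/8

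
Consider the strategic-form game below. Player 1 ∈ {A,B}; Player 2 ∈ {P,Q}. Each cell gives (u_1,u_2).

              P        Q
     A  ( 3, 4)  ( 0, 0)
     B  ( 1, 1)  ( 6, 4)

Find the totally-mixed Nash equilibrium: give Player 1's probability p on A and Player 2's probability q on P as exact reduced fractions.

P1 indiff ⇒ q·3+(1-q)·0 = q·1+(1-q)·6 ⇒ q(2) = (1-q)(6) ⇒ q = 3/4
P2 indiff ⇒ p·4+(1-p)·1 = p·0+(1-p)·4 ⇒ p(4) = (1-p)(3) ⇒ p = 3/7

P1 mixes 3/7 on A; P2 mixes 3/4 on P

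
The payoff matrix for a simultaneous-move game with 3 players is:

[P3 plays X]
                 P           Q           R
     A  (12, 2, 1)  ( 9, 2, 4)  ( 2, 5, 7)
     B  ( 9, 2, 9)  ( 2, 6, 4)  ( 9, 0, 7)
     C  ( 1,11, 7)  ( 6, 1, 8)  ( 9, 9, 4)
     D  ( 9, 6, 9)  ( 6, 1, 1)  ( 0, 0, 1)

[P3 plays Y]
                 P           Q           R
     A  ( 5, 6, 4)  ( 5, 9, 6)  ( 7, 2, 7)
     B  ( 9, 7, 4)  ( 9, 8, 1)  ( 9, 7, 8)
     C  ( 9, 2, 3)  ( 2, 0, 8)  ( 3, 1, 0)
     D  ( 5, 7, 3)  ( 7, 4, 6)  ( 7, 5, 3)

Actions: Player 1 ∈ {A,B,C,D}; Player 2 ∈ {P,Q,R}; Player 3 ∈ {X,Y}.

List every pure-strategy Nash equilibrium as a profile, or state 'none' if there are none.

PSNE: ∅

(A,P,X): not NE [P2→R gives 5>2; P3→Y gives 4>1]
(A,P,Y): not NE [P1→C gives 9>5; P2→Q gives 9>6]
(A,Q,X): not NE [P2→R gives 5>2; P3→Y gives 6>4]
(A,Q,Y): not NE [P1→B gives 9>5]
(A,R,X): not NE [P1→C gives 9>2]
(A,R,Y): not NE [P1→B gives 9>7; P2→Q gives 9>2]
(B,P,X): not NE [P1→A gives 12>9; P2→Q gives 6>2]
(B,P,Y): not NE [P2→Q gives 8>7; P3→X gives 9>4]
(B,Q,X): not NE [P1→A gives 9>2]
(B,Q,Y): not NE [P3→X gives 4>1]
(B,R,X): not NE [P2→Q gives 6>0; P3→Y gives 8>7]
(B,R,Y): not NE [P2→Q gives 8>7]
(C,P,X): not NE [P1→A gives 12>1]
(C,P,Y): not NE [P3→X gives 7>3]
(C,Q,X): not NE [P1→A gives 9>6; P2→P gives 11>1]
(C,Q,Y): not NE [P1→B gives 9>2; P2→P gives 2>0]
(C,R,X): not NE [P2→P gives 11>9]
(C,R,Y): not NE [P1→B gives 9>3; P2→P gives 2>1; P3→X gives 4>0]
(D,P,X): not NE [P1→A gives 12>9]
(D,P,Y): not NE [P1→C gives 9>5; P3→X gives 9>3]
(D,Q,X): not NE [P1→A gives 9>6; P2→P gives 6>1; P3→Y gives 6>1]
(D,Q,Y): not NE [P1→B gives 9>7; P2→P gives 7>4]
(D,R,X): not NE [P1→C gives 9>0; P2→P gives 6>0; P3→Y gives 3>1]
(D,R,Y): not NE [P1→B gives 9>7; P2→P gives 7>5]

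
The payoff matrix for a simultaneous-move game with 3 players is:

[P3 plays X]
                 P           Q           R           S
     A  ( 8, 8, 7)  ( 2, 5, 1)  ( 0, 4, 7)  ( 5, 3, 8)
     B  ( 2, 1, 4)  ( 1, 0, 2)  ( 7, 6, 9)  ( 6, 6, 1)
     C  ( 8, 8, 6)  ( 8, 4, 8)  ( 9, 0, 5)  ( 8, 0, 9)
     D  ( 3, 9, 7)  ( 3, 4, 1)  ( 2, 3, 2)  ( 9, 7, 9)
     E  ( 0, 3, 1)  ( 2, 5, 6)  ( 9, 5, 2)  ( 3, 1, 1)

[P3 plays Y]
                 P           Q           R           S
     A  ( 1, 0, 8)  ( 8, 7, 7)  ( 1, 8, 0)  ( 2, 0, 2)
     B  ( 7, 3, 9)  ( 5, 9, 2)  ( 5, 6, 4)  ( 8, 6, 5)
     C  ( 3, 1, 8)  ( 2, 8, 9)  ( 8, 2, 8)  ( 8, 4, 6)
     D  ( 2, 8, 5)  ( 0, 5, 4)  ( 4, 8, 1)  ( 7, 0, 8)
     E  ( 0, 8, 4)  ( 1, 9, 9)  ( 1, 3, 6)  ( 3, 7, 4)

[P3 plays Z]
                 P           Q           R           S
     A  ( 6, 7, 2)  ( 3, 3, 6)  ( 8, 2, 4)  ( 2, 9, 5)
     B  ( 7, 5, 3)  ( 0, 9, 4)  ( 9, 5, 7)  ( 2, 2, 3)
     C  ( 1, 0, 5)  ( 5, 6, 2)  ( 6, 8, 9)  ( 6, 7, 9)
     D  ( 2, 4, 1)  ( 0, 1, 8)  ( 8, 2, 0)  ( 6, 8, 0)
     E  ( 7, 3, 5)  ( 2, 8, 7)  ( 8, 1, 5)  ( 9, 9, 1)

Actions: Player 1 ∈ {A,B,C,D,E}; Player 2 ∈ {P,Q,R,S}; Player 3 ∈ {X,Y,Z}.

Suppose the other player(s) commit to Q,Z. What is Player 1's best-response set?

P1 best: {C}

u_1(A vs Q,Z) = 3
u_1(B vs Q,Z) = 0
u_1(C vs Q,Z) = 5
u_1(D vs Q,Z) = 0
u_1(E vs Q,Z) = 2
max payoff 5 at {C}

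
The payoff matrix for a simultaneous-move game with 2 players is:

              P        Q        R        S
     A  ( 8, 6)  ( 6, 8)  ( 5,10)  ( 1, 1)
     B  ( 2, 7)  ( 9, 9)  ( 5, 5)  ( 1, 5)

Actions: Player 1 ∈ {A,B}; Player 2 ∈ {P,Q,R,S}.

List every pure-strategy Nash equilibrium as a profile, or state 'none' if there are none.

NE set: (A,R), (B,Q)

(A,P): not NE [P2→R gives 10>6]
(A,Q): not NE [P1→B gives 9>6; P2→R gives 10>8]
(A,R): NE
(A,S): not NE [P2→R gives 10>1]
(B,P): not NE [P1→A gives 8>2; P2→Q gives 9>7]
(B,Q): NE
(B,R): not NE [P2→Q gives 9>5]
(B,S): not NE [P2→Q gives 9>5]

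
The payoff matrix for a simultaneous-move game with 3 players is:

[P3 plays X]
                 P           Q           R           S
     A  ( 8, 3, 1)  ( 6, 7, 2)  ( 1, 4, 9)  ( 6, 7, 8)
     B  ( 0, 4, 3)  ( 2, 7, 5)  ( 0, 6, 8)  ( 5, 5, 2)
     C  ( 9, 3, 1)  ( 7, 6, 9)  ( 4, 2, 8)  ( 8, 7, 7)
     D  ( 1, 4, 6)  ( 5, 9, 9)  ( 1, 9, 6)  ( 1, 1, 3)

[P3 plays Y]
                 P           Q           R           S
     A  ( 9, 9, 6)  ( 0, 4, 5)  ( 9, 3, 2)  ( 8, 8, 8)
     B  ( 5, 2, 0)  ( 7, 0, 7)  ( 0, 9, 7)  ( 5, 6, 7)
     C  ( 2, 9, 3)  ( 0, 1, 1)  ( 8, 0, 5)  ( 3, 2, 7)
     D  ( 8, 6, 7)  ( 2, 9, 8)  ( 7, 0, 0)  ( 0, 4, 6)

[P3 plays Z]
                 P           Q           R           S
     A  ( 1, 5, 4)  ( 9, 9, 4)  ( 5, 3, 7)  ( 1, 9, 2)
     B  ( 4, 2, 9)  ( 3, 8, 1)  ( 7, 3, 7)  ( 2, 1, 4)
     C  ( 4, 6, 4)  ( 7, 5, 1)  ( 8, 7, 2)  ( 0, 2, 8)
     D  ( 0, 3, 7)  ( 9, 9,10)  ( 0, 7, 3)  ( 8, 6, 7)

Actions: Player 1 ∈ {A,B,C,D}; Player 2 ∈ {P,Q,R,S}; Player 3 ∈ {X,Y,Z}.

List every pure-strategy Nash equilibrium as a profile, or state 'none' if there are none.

PSNE = {(A,P,Y), (D,Q,Z)}

(A,P,X): not NE [P1→C gives 9>8; P2→S gives 7>3; P3→Y gives 6>1]
(A,P,Y): NE
(A,P,Z): not NE [P1→C gives 4>1; P2→S gives 9>5; P3→Y gives 6>4]
(A,Q,X): not NE [P1→C gives 7>6; P3→Y gives 5>2]
(A,Q,Y): not NE [P1→B gives 7>0; P2→P gives 9>4]
(A,Q,Z): not NE [P3→Y gives 5>4]
(A,R,X): not NE [P1→C gives 4>1; P2→S gives 7>4]
(A,R,Y): not NE [P2→P gives 9>3; P3→X gives 9>2]
(A,R,Z): not NE [P1→C gives 8>5; P2→S gives 9>3; P3→X gives 9>7]
(A,S,X): not NE [P1→C gives 8>6]
(A,S,Y): not NE [P2→P gives 9>8]
(A,S,Z): not NE [P1→D gives 8>1; P3→Y gives 8>2]
(B,P,X): not NE [P1→C gives 9>0; P2→Q gives 7>4; P3→Z gives 9>3]
(B,P,Y): not NE [P1→A gives 9>5; P2→R gives 9>2; P3→Z gives 9>0]
(B,P,Z): not NE [P2→Q gives 8>2]
(B,Q,X): not NE [P1→C gives 7>2; P3→Y gives 7>5]
(B,Q,Y): not NE [P2→R gives 9>0]
(B,Q,Z): not NE [P1→D gives 9>3; P3→Y gives 7>1]
(B,R,X): not NE [P1→C gives 4>0; P2→Q gives 7>6]
(B,R,Y): not NE [P1→A gives 9>0; P3→X gives 8>7]
(B,R,Z): not NE [P1→C gives 8>7; P2→Q gives 8>3; P3→X gives 8>7]
(B,S,X): not NE [P1→C gives 8>5; P2→Q gives 7>5; P3→Y gives 7>2]
(B,S,Y): not NE [P1→A gives 8>5; P2→R gives 9>6]
(B,S,Z): not NE [P1→D gives 8>2; P2→Q gives 8>1; P3→Y gives 7>4]
(C,P,X): not NE [P2→S gives 7>3; P3→Z gives 4>1]
(C,P,Y): not NE [P1→A gives 9>2; P3→Z gives 4>3]
(C,P,Z): not NE [P2→R gives 7>6]
(C,Q,X): not NE [P2→S gives 7>6]
(C,Q,Y): not NE [P1→B gives 7>0; P2→P gives 9>1; P3→X gives 9>1]
(C,Q,Z): not NE [P1→D gives 9>7; P2→R gives 7>5; P3→X gives 9>1]
(C,R,X): not NE [P2→S gives 7>2]
(C,R,Y): not NE [P1→A gives 9>8; P2→P gives 9>0; P3→X gives 8>5]
(C,R,Z): not NE [P3→X gives 8>2]
(C,S,X): not NE [P3→Z gives 8>7]
(C,S,Y): not NE [P1→A gives 8>3; P2→P gives 9>2; P3→Z gives 8>7]
(C,S,Z): not NE [P1→D gives 8>0; P2→R gives 7>2]
(D,P,X): not NE [P1→C gives 9>1; P2→R gives 9>4; P3→Z gives 7>6]
(D,P,Y): not NE [P1→A gives 9>8; P2→Q gives 9>6]
(D,P,Z): not NE [P1→C gives 4>0; P2→Q gives 9>3]
(D,Q,X): not NE [P1→C gives 7>5; P3→Z gives 10>9]
(D,Q,Y): not NE [P1→B gives 7>2; P3→Z gives 10>8]
(D,Q,Z): NE
(D,R,X): not NE [P1→C gives 4>1]
(D,R,Y): not NE [P1→A gives 9>7; P2→Q gives 9>0; P3→X gives 6>0]
(D,R,Z): not NE [P1→C gives 8>0; P2→Q gives 9>7; P3→X gives 6>3]
(D,S,X): not NE [P1→C gives 8>1; P2→R gives 9>1; P3→Z gives 7>3]
(D,S,Y): not NE [P1→A gives 8>0; P2→Q gives 9>4; P3→Z gives 7>6]
(D,S,Z): not NE [P2→Q gives 9>6]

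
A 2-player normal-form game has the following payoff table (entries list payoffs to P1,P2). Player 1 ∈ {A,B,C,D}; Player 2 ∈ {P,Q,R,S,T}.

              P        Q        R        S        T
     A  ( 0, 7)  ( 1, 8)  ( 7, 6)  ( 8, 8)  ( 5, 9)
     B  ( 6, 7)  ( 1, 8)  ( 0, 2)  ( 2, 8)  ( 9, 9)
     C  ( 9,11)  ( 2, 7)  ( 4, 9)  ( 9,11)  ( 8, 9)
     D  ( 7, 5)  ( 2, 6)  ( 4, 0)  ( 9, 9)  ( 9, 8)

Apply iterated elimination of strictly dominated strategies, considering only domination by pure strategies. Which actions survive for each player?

P2 drop Q (T beats it: A:9>8 B:9>8 C:9>7 D:8>6)
P2 drop R (P beats it: A:7>6 B:7>2 C:11>9 D:5>0)
P1 drop A (C beats it: P:9>0 S:9>8 T:8>5)
P1→{B,C,D} P2→{P,S,T}

IESDS → P1:{B,C,D} P2:{P,S,T}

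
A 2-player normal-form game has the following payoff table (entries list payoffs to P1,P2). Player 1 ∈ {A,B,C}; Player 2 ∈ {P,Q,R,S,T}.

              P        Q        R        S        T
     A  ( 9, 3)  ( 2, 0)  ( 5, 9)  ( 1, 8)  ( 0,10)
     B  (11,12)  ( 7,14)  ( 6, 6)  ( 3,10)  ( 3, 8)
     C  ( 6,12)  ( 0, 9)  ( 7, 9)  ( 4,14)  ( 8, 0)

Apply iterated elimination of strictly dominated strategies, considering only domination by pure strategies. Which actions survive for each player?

IESDS → P1:{B,C} P2:{P,Q,S}

P1 drop A (B beats it: P:11>9 Q:7>2 R:6>5 S:3>1 T:3>0)
P2 drop R (P beats it: B:12>6 C:12>9)
P2 drop T (P beats it: B:12>8 C:12>0)
P1→{B,C} P2→{P,Q,S}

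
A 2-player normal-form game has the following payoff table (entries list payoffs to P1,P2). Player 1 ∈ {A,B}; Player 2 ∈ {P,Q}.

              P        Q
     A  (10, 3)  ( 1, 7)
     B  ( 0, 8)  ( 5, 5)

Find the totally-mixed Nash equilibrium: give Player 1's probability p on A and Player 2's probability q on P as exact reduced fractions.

(p,q) = (3/7, 2/7)

P1 indiff ⇒ q·10+(1-q)·1 = q·0+(1-q)·5 ⇒ q(10) = (1-q)(4) ⇒ q = 2/7
P2 indiff ⇒ p·3+(1-p)·8 = p·7+(1-p)·5 ⇒ p(-4) = (1-p)(-3) ⇒ p = 3/7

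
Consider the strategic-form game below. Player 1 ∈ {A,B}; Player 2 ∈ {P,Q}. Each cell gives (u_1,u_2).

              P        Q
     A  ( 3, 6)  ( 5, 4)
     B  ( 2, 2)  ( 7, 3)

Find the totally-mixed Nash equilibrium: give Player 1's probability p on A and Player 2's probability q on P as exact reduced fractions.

P1 indiff ⇒ q·3+(1-q)·5 = q·2+(1-q)·7 ⇒ q(1) = (1-q)(2) ⇒ q = 2/3
P2 indiff ⇒ p·6+(1-p)·2 = p·4+(1-p)·3 ⇒ p(2) = (1-p)(1) ⇒ p = 1/3

P1 mixes 1/3 on A; P2 mixes 2/3 on P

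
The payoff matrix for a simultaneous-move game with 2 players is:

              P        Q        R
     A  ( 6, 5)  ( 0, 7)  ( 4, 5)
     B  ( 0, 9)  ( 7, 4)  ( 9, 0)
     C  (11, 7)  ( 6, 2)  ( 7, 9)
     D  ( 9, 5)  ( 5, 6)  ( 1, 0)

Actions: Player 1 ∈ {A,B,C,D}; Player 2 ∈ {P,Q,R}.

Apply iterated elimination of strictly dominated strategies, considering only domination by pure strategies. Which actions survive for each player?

P1 drop A (C beats it: P:11>6 Q:6>0 R:7>4)
P1 drop D (C beats it: P:11>9 Q:6>5 R:7>1)
P2 drop Q (P beats it: B:9>4 C:7>2)
P1→{B,C} P2→{P,R}

Survivors P1:{B,C} P2:{P,R}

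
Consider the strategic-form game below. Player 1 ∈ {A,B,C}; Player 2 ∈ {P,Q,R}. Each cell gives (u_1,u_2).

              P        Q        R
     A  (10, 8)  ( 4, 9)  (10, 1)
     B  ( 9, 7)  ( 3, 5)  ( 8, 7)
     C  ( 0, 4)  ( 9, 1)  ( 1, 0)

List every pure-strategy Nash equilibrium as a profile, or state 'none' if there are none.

No pure NE.

(A,P): not NE [P2→Q gives 9>8]
(A,Q): not NE [P1→C gives 9>4]
(A,R): not NE [P2→Q gives 9>1]
(B,P): not NE [P1→A gives 10>9]
(B,Q): not NE [P1→C gives 9>3; P2→R gives 7>5]
(B,R): not NE [P1→A gives 10>8]
(C,P): not NE [P1→A gives 10>0]
(C,Q): not NE [P2→P gives 4>1]
(C,R): not NE [P1→A gives 10>1; P2→P gives 4>0]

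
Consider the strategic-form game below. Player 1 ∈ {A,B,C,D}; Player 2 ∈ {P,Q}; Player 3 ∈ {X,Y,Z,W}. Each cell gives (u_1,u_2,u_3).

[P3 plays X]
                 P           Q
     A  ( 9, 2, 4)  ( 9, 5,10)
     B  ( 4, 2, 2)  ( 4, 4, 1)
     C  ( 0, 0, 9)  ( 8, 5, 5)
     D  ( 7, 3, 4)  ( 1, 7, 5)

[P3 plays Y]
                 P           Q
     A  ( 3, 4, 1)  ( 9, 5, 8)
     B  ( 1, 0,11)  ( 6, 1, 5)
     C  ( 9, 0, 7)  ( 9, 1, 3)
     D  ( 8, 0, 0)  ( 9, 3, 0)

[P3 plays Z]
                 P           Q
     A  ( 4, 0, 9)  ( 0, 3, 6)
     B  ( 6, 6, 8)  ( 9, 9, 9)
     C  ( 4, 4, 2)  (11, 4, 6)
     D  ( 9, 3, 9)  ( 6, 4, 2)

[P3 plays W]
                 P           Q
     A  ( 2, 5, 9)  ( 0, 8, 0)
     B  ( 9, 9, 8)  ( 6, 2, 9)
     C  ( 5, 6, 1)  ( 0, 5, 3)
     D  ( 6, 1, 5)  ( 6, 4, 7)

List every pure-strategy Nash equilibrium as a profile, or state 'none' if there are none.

(A,P,X): not NE [P2→Q gives 5>2; P3→W gives 9>4]
(A,P,Y): not NE [P1→C gives 9>3; P2→Q gives 5>4; P3→W gives 9>1]
(A,P,Z): not NE [P1→D gives 9>4; P2→Q gives 3>0]
(A,P,W): not NE [P1→B gives 9>2; P2→Q gives 8>5]
(A,Q,X): NE
(A,Q,Y): not NE [P3→X gives 10>8]
(A,Q,Z): not NE [P1→C gives 11>0; P3→X gives 10>6]
(A,Q,W): not NE [P1→D gives 6>0; P3→X gives 10>0]
(B,P,X): not NE [P1→A gives 9>4; P2→Q gives 4>2; P3→Y gives 11>2]
(B,P,Y): not NE [P1→C gives 9>1; P2→Q gives 1>0]
(B,P,Z): not NE [P1→D gives 9>6; P2→Q gives 9>6; P3→Y gives 11>8]
(B,P,W): not NE [P3→Y gives 11>8]
(B,Q,X): not NE [P1→A gives 9>4; P3→W gives 9>1]
(B,Q,Y): not NE [P1→D gives 9>6; P3→W gives 9>5]
(B,Q,Z): not NE [P1→C gives 11>9]
(B,Q,W): not NE [P2→P gives 9>2]
(C,P,X): not NE [P1→A gives 9>0; P2→Q gives 5>0]
(C,P,Y): not NE [P2→Q gives 1>0; P3→X gives 9>7]
(C,P,Z): not NE [P1→D gives 9>4; P3→X gives 9>2]
(C,P,W): not NE [P1→B gives 9>5; P3→X gives 9>1]
(C,Q,X): not NE [P1→A gives 9>8; P3→Z gives 6>5]
(C,Q,Y): not NE [P3→Z gives 6>3]
(C,Q,Z): NE
(C,Q,W): not NE [P1→D gives 6>0; P2→P gives 6>5; P3→Z gives 6>3]
(D,P,X): not NE [P1→A gives 9>7; P2→Q gives 7>3; P3→Z gives 9>4]
(D,P,Y): not NE [P1→C gives 9>8; P2→Q gives 3>0; P3→Z gives 9>0]
(D,P,Z): not NE [P2→Q gives 4>3]
(D,P,W): not NE [P1→B gives 9>6; P2→Q gives 4>1; P3→Z gives 9>5]
(D,Q,X): not NE [P1→A gives 9>1; P3→W gives 7>5]
(D,Q,Y): not NE [P3→W gives 7>0]
(D,Q,Z): not NE [P1→C gives 11>6; P3→W gives 7>2]
(D,Q,W): NE

Nash profiles: (A,Q,X), (C,Q,Z), (D,Q,W)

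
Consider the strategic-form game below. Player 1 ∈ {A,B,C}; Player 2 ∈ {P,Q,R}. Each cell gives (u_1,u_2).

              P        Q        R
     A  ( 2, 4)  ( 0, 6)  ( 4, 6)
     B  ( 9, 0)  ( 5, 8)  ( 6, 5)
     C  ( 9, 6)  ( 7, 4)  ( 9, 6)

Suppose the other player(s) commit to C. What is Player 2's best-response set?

u_2(P vs C) = 6
u_2(Q vs C) = 4
u_2(R vs C) = 6
max payoff 6 at {P,R}

BR_2 = {P,R}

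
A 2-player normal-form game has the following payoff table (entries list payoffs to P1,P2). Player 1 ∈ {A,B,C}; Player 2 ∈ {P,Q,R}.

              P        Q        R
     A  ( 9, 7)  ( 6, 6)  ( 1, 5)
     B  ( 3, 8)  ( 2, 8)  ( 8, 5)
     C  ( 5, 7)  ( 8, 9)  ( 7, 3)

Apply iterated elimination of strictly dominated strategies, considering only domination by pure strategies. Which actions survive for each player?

Survivors P1:{A,C} P2:{P,Q}

P2 drop R (P beats it: A:7>5 B:8>5 C:7>3)
P1 drop B (A beats it: P:9>3 Q:6>2)
P1→{A,C} P2→{P,Q}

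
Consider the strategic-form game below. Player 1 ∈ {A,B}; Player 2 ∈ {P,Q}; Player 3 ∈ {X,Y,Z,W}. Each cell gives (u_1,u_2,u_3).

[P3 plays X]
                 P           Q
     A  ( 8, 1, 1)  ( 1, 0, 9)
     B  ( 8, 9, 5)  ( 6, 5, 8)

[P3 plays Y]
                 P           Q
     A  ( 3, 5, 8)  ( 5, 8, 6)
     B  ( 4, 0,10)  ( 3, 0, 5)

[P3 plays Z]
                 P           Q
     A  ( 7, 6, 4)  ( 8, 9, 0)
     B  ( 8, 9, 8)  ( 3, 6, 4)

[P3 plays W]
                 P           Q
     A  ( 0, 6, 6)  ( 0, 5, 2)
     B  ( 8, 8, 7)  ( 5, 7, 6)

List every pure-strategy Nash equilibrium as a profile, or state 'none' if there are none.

PSNE = {(B,P,Y)}

(A,P,X): not NE [P3→Y gives 8>1]
(A,P,Y): not NE [P1→B gives 4>3; P2→Q gives 8>5]
(A,P,Z): not NE [P1→B gives 8>7; P2→Q gives 9>6; P3→Y gives 8>4]
(A,P,W): not NE [P1→B gives 8>0; P3→Y gives 8>6]
(A,Q,X): not NE [P1→B gives 6>1; P2→P gives 1>0]
(A,Q,Y): not NE [P3→X gives 9>6]
(A,Q,Z): not NE [P3→X gives 9>0]
(A,Q,W): not NE [P1→B gives 5>0; P2→P gives 6>5; P3→X gives 9>2]
(B,P,X): not NE [P3→Y gives 10>5]
(B,P,Y): NE
(B,P,Z): not NE [P3→Y gives 10>8]
(B,P,W): not NE [P3→Y gives 10>7]
(B,Q,X): not NE [P2→P gives 9>5]
(B,Q,Y): not NE [P1→A gives 5>3; P3→X gives 8>5]
(B,Q,Z): not NE [P1→A gives 8>3; P2→P gives 9>6; P3→X gives 8>4]
(B,Q,W): not NE [P2→P gives 8>7; P3→X gives 8>6]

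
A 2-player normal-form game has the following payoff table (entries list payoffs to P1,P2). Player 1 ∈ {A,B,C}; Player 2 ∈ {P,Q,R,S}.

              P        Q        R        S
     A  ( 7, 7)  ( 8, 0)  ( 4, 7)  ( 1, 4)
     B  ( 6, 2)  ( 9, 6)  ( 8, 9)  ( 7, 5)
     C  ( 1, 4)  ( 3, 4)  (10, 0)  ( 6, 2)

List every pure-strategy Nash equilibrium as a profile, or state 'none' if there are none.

(A,P): NE
(A,Q): not NE [P1→B gives 9>8; P2→R gives 7>0]
(A,R): not NE [P1→C gives 10>4]
(A,S): not NE [P1→B gives 7>1; P2→R gives 7>4]
(B,P): not NE [P1→A gives 7>6; P2→R gives 9>2]
(B,Q): not NE [P2→R gives 9>6]
(B,R): not NE [P1→C gives 10>8]
(B,S): not NE [P2→R gives 9>5]
(C,P): not NE [P1→A gives 7>1]
(C,Q): not NE [P1→B gives 9>3]
(C,R): not NE [P2→Q gives 4>0]
(C,S): not NE [P1→B gives 7>6; P2→Q gives 4>2]

PSNE = {(A,P)}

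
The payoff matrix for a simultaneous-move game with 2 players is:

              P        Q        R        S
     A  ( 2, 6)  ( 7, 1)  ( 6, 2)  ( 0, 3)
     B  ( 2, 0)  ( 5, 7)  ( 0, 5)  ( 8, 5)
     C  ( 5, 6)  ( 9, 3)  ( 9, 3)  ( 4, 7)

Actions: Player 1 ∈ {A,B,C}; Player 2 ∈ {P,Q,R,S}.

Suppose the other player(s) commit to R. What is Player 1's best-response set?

BR_1 = {C}

u_1(A vs R) = 6
u_1(B vs R) = 0
u_1(C vs R) = 9
max payoff 9 at {C}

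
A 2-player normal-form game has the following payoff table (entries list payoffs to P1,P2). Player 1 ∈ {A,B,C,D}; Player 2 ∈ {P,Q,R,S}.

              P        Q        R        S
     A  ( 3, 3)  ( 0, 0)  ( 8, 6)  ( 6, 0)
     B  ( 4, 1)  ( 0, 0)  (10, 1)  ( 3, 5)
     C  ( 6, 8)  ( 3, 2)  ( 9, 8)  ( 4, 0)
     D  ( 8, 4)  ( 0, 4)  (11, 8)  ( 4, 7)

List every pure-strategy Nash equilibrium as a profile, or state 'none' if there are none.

(A,P): not NE [P1→D gives 8>3; P2→R gives 6>3]
(A,Q): not NE [P1→C gives 3>0; P2→R gives 6>0]
(A,R): not NE [P1→D gives 11>8]
(A,S): not NE [P2→R gives 6>0]
(B,P): not NE [P1→D gives 8>4; P2→S gives 5>1]
(B,Q): not NE [P1→C gives 3>0; P2→S gives 5>0]
(B,R): not NE [P1→D gives 11>10; P2→S gives 5>1]
(B,S): not NE [P1→A gives 6>3]
(C,P): not NE [P1→D gives 8>6]
(C,Q): not NE [P2→R gives 8>2]
(C,R): not NE [P1→D gives 11>9]
(C,S): not NE [P1→A gives 6>4; P2→R gives 8>0]
(D,P): not NE [P2→R gives 8>4]
(D,Q): not NE [P1→C gives 3>0; P2→R gives 8>4]
(D,R): NE
(D,S): not NE [P1→A gives 6>4; P2→R gives 8>7]

NE set: (D,R)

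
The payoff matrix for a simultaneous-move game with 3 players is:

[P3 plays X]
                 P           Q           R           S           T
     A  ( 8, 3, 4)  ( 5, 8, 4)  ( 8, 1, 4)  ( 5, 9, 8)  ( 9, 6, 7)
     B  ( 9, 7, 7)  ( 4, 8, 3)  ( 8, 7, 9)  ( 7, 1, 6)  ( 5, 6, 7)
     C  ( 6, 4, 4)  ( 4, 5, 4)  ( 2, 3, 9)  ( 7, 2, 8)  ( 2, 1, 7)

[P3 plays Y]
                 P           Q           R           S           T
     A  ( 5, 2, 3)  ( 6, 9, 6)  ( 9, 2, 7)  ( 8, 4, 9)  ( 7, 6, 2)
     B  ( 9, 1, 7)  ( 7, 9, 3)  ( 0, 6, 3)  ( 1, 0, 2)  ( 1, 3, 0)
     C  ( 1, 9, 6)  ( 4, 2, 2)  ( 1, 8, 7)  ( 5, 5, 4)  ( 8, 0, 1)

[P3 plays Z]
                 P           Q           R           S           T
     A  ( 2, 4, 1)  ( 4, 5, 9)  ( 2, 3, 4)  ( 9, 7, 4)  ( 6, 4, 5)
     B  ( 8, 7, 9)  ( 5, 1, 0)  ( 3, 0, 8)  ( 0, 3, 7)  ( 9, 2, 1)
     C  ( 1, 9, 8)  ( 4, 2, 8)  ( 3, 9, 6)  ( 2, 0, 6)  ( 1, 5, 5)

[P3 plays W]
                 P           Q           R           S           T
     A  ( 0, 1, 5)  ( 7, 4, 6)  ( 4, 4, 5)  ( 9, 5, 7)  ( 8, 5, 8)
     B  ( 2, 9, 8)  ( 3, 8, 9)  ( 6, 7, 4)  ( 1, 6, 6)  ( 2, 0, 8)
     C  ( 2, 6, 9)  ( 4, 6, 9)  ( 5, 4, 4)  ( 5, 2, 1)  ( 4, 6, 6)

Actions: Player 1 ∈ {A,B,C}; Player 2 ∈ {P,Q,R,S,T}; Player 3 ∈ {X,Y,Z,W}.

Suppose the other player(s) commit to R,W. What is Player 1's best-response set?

BR_1 = {B}

u_1(A vs R,W) = 4
u_1(B vs R,W) = 6
u_1(C vs R,W) = 5
max payoff 6 at {B}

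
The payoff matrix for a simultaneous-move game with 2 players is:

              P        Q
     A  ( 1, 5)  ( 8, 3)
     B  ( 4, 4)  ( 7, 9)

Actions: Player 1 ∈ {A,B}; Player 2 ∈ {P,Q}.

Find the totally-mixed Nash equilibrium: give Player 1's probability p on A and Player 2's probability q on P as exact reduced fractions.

(p,q) = (5/7, 1/4)

P1 indiff ⇒ q·1+(1-q)·8 = q·4+(1-q)·7 ⇒ q(-3) = (1-q)(-1) ⇒ q = 1/4
P2 indiff ⇒ p·5+(1-p)·4 = p·3+(1-p)·9 ⇒ p(2) = (1-p)(5) ⇒ p = 5/7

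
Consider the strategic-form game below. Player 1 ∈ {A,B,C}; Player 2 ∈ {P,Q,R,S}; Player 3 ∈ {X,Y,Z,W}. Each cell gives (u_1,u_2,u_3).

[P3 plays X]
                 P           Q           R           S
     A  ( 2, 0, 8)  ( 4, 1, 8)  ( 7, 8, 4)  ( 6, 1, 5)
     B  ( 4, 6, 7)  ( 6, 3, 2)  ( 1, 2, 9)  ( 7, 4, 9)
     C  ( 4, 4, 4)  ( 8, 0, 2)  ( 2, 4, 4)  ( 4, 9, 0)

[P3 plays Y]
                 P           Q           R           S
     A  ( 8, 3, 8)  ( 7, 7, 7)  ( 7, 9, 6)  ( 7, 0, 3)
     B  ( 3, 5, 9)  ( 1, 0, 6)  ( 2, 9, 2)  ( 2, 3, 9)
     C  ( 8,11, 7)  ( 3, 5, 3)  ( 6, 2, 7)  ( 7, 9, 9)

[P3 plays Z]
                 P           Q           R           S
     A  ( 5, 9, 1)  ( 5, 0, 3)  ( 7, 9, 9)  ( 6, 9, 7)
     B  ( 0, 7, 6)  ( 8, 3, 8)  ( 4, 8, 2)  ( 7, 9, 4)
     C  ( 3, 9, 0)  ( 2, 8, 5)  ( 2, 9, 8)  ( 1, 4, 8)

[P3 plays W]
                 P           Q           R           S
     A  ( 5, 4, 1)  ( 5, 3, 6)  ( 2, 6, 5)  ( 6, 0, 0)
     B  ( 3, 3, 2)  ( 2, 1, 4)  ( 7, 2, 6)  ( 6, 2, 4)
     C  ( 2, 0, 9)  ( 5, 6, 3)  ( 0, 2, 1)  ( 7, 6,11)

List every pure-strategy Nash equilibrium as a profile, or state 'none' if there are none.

PSNE = {(A,R,Z), (C,S,W)}

(A,P,X): not NE [P1→C gives 4>2; P2→R gives 8>0]
(A,P,Y): not NE [P2→R gives 9>3]
(A,P,Z): not NE [P3→Y gives 8>1]
(A,P,W): not NE [P2→R gives 6>4; P3→Y gives 8>1]
(A,Q,X): not NE [P1→C gives 8>4; P2→R gives 8>1]
(A,Q,Y): not NE [P2→R gives 9>7; P3→X gives 8>7]
(A,Q,Z): not NE [P1→B gives 8>5; P2→S gives 9>0; P3→X gives 8>3]
(A,Q,W): not NE [P2→R gives 6>3; P3→X gives 8>6]
(A,R,X): not NE [P3→Z gives 9>4]
(A,R,Y): not NE [P3→Z gives 9>6]
(A,R,Z): NE
(A,R,W): not NE [P1→B gives 7>2; P3→Z gives 9>5]
(A,S,X): not NE [P1→B gives 7>6; P2→R gives 8>1; P3→Z gives 7>5]
(A,S,Y): not NE [P2→R gives 9>0; P3→Z gives 7>3]
(A,S,Z): not NE [P1→B gives 7>6]
(A,S,W): not NE [P1→C gives 7>6; P2→R gives 6>0; P3→Z gives 7>0]
(B,P,X): not NE [P3→Y gives 9>7]
(B,P,Y): not NE [P1→C gives 8>3; P2→R gives 9>5]
(B,P,Z): not NE [P1→A gives 5>0; P2→S gives 9>7; P3→Y gives 9>6]
(B,P,W): not NE [P1→A gives 5>3; P3→Y gives 9>2]
(B,Q,X): not NE [P1→C gives 8>6; P2→P gives 6>3; P3→Z gives 8>2]
(B,Q,Y): not NE [P1→A gives 7>1; P2→R gives 9>0; P3→Z gives 8>6]
(B,Q,Z): not NE [P2→S gives 9>3]
(B,Q,W): not NE [P1→C gives 5>2; P2→P gives 3>1; P3→Z gives 8>4]
(B,R,X): not NE [P1→A gives 7>1; P2→P gives 6>2]
(B,R,Y): not NE [P1→A gives 7>2; P3→X gives 9>2]
(B,R,Z): not NE [P1→A gives 7>4; P2→S gives 9>8; P3→X gives 9>2]
(B,R,W): not NE [P2→P gives 3>2; P3→X gives 9>6]
(B,S,X): not NE [P2→P gives 6>4]
(B,S,Y): not NE [P1→C gives 7>2; P2→R gives 9>3]
(B,S,Z): not NE [P3→Y gives 9>4]
(B,S,W): not NE [P1→C gives 7>6; P2→P gives 3>2; P3→Y gives 9>4]
(C,P,X): not NE [P2→S gives 9>4; P3→W gives 9>4]
(C,P,Y): not NE [P3→W gives 9>7]
(C,P,Z): not NE [P1→A gives 5>3; P3→W gives 9>0]
(C,P,W): not NE [P1→A gives 5>2; P2→S gives 6>0]
(C,Q,X): not NE [P2→S gives 9>0; P3→Z gives 5>2]
(C,Q,Y): not NE [P1→A gives 7>3; P2→P gives 11>5; P3→Z gives 5>3]
(C,Q,Z): not NE [P1→B gives 8>2; P2→R gives 9>8]
(C,Q,W): not NE [P3→Z gives 5>3]
(C,R,X): not NE [P1→A gives 7>2; P2→S gives 9>4; P3→Z gives 8>4]
(C,R,Y): not NE [P1→A gives 7>6; P2→P gives 11>2; P3→Z gives 8>7]
(C,R,Z): not NE [P1→A gives 7>2]
(C,R,W): not NE [P1→B gives 7>0; P2→S gives 6>2; P3→Z gives 8>1]
(C,S,X): not NE [P1→B gives 7>4; P3→W gives 11>0]
(C,S,Y): not NE [P2→P gives 11>9; P3→W gives 11>9]
(C,S,Z): not NE [P1→B gives 7>1; P2→R gives 9>4; P3→W gives 11>8]
(C,S,W): NE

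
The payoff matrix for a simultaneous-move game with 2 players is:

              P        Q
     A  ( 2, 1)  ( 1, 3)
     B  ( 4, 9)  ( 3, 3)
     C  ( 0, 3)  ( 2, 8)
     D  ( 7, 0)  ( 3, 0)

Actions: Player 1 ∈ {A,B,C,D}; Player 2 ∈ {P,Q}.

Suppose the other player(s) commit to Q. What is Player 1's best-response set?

BR_1 = {B,D}

u_1(A vs Q) = 1
u_1(B vs Q) = 3
u_1(C vs Q) = 2
u_1(D vs Q) = 3
max payoff 3 at {B,D}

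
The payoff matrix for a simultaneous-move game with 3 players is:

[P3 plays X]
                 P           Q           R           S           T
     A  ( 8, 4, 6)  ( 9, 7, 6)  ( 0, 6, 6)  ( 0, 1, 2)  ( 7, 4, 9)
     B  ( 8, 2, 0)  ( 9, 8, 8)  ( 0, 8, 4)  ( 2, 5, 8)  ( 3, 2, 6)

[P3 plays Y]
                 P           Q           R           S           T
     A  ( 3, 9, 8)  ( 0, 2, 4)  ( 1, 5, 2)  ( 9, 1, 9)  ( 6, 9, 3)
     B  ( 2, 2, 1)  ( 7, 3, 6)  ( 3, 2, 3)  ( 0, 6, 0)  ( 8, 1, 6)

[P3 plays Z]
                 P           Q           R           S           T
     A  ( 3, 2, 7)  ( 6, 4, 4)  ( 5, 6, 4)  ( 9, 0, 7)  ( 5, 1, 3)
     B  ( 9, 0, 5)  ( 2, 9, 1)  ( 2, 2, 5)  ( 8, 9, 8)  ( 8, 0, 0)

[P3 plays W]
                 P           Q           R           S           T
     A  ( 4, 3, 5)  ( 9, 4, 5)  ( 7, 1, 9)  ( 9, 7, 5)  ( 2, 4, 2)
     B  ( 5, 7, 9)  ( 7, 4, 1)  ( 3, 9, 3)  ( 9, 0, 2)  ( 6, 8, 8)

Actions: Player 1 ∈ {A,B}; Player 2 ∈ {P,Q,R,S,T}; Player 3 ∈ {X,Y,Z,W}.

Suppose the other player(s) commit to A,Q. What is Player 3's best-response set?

P3 best: {X}

u_3(X vs A,Q) = 6
u_3(Y vs A,Q) = 4
u_3(Z vs A,Q) = 4
u_3(W vs A,Q) = 5
max payoff 6 at {X}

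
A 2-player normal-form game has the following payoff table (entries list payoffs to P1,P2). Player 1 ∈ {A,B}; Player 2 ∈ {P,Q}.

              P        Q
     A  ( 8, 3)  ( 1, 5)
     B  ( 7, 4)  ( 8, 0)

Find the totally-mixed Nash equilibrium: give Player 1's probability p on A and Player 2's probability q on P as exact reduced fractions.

p=2/3, q=7/8

P1 indiff ⇒ q·8+(1-q)·1 = q·7+(1-q)·8 ⇒ q(1) = (1-q)(7) ⇒ q = 7/8
P2 indiff ⇒ p·3+(1-p)·4 = p·5+(1-p)·0 ⇒ p(-2) = (1-p)(-4) ⇒ p = 2/3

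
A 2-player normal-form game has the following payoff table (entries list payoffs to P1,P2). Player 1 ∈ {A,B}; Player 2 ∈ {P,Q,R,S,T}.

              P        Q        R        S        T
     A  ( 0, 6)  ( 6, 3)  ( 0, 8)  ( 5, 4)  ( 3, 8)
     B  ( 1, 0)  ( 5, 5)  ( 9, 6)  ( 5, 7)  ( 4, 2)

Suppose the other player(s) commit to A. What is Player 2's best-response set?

u_2(P vs A) = 6
u_2(Q vs A) = 3
u_2(R vs A) = 8
u_2(S vs A) = 4
u_2(T vs A) = 8
max payoff 8 at {R,T}

P2 best: {R,T}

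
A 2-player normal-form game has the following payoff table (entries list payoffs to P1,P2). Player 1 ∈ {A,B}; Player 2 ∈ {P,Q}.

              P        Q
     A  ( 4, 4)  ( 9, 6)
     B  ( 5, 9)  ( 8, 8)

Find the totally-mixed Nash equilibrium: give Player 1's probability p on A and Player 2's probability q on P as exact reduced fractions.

p=1/3, q=1/2

P1 indiff ⇒ q·4+(1-q)·9 = q·5+(1-q)·8 ⇒ q(-1) = (1-q)(-1) ⇒ q = 1/2
P2 indiff ⇒ p·4+(1-p)·9 = p·6+(1-p)·8 ⇒ p(-2) = (1-p)(-1) ⇒ p = 1/3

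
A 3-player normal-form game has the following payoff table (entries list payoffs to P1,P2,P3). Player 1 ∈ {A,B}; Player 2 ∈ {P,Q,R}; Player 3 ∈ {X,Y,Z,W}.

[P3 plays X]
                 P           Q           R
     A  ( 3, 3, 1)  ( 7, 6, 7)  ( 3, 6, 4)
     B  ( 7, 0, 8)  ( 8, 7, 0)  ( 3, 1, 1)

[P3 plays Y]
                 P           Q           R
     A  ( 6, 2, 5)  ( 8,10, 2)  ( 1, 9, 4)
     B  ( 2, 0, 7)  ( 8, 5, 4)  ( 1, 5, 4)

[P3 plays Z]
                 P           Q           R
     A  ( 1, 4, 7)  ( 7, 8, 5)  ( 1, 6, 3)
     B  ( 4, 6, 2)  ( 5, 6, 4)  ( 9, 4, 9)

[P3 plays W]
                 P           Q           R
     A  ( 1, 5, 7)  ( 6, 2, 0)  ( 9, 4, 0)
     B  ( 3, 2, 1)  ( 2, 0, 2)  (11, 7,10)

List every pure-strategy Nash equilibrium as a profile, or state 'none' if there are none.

(A,P,X): not NE [P1→B gives 7>3; P2→R gives 6>3; P3→W gives 7>1]
(A,P,Y): not NE [P2→Q gives 10>2; P3→W gives 7>5]
(A,P,Z): not NE [P1→B gives 4>1; P2→Q gives 8>4]
(A,P,W): not NE [P1→B gives 3>1]
(A,Q,X): not NE [P1→B gives 8>7]
(A,Q,Y): not NE [P3→X gives 7>2]
(A,Q,Z): not NE [P3→X gives 7>5]
(A,Q,W): not NE [P2→P gives 5>2; P3→X gives 7>0]
(A,R,X): NE
(A,R,Y): not NE [P2→Q gives 10>9]
(A,R,Z): not NE [P1→B gives 9>1; P2→Q gives 8>6; P3→Y gives 4>3]
(A,R,W): not NE [P1→B gives 11>9; P2→P gives 5>4; P3→Y gives 4>0]
(B,P,X): not NE [P2→Q gives 7>0]
(B,P,Y): not NE [P1→A gives 6>2; P2→R gives 5>0; P3→X gives 8>7]
(B,P,Z): not NE [P3→X gives 8>2]
(B,P,W): not NE [P2→R gives 7>2; P3→X gives 8>1]
(B,Q,X): not NE [P3→Z gives 4>0]
(B,Q,Y): NE
(B,Q,Z): not NE [P1→A gives 7>5]
(B,Q,W): not NE [P1→A gives 6>2; P2→R gives 7>0; P3→Z gives 4>2]
(B,R,X): not NE [P2→Q gives 7>1; P3→W gives 10>1]
(B,R,Y): not NE [P3→W gives 10>4]
(B,R,Z): not NE [P2→Q gives 6>4; P3→W gives 10>9]
(B,R,W): NE

PSNE = {(A,R,X), (B,Q,Y), (B,R,W)}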